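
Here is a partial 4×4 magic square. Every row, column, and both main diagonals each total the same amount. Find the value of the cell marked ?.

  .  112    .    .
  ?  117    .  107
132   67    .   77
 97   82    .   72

62

Column 2 is complete and sums to 378; that is the magic constant.
Row 3 needs 378; the known cells sum to 276, so (3,3) = 102.
Row 4: 97 + 82 + 72 + ? = 378, so (4,3) = 127.
Column 4: 107 + 77 + 72 + ? = 378, so (1,4) = 122.
From main diagonal, 378 − (117 + 102 + 72) gives (1,1) = 87.
Anti-diagonal must total 378; the given cells sum to 286, so (2,3) = 92.
Row 1 must total 378; the given cells sum to 321, so (1,3) = 57.
From row 2, 378 − (117 + 92 + 107) gives (2,1) = 62.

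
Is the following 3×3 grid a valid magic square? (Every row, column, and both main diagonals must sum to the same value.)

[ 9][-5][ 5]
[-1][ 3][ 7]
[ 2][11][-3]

Row 1: 9 + (-5) + 5 = 9.
Row 2: -1 + 3 + 7 = 9.
Row 3: 2 + 11 + (-3) = 10.
Column 1: 9 + (-1) + 2 = 10.
Column 2: -5 + 3 + 11 = 9.
Column 3: 5 + 7 + (-3) = 9.
Main diagonal: 9 + 3 + (-3) = 9.
Anti-diagonal: 5 + 3 + 2 = 10.

No — row 3 sums to 10 but main diagonal sums to 9.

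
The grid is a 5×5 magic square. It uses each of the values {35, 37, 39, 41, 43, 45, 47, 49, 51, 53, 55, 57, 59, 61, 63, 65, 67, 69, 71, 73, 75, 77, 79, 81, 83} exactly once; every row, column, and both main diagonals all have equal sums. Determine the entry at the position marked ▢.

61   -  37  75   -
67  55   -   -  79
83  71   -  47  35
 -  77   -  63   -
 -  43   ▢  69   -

The 25 entries sum to 1475, so each line sums to 1475/5 = 295.
Row 3 must total 295; the given cells sum to 236, so (3,3) = 59.
Column 2: 55 + 71 + 77 + 43 + ? = 295, so (1,2) = 49.
The remaining cell in column 4 is (2,4) = 295 − 254 = 41.
Using main diagonal: 61 + 55 + 59 + 63 + ? → (5,5) = 295 − 238 = 57.
Using row 1: 61 + 49 + 37 + 75 + ? → (1,5) = 295 − 222 = 73.
Row 2 needs 295; the known cells sum to 242, so (2,3) = 53.
From column 5, 295 − (73 + 79 + 35 + 57) gives (4,5) = 51.
Anti-diagonal needs 295; the known cells sum to 250, so (5,1) = 45.
Using row 5: 45 + 43 + 69 + 57 + ? → (5,3) = 295 − 214 = 81.

81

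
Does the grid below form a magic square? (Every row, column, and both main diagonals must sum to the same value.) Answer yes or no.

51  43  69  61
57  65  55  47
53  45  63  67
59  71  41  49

Row 1: 51 + 43 + 69 + 61 = 224.
Row 2: 57 + 65 + 55 + 47 = 224.
Row 3: 53 + 45 + 63 + 67 = 228.
Row 4: 59 + 71 + 41 + 49 = 220.
Column 1: 51 + 57 + 53 + 59 = 220.
Column 2: 43 + 65 + 45 + 71 = 224.
Column 3: 69 + 55 + 63 + 41 = 228.
Column 4: 61 + 47 + 67 + 49 = 224.
Main diagonal: 51 + 65 + 63 + 49 = 228.
Anti-diagonal: 61 + 55 + 45 + 59 = 220.

No — column 2 sums to 224 but column 3 sums to 228.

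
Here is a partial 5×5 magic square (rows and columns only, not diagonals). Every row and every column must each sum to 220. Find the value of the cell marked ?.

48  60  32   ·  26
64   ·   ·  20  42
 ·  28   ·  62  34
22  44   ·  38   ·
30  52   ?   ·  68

Row 1: 48 + 60 + 32 + 26 + ? = 220, so (1,4) = 54.
The remaining cell in column 1 is (3,1) = 220 − 164 = 56.
From column 2, 220 − (60 + 28 + 44 + 52) gives (2,2) = 36.
Using column 4: 54 + 20 + 62 + 38 + ? → (5,4) = 220 − 174 = 46.
Column 5 needs 220; the known cells sum to 170, so (4,5) = 50.
The remaining cell in row 2 is (2,3) = 220 − 162 = 58.
The remaining cell in row 3 is (3,3) = 220 − 180 = 40.
The remaining cell in row 4 is (4,3) = 220 − 154 = 66.
Using row 5: 30 + 52 + 46 + 68 + ? → (5,3) = 220 − 196 = 24.

24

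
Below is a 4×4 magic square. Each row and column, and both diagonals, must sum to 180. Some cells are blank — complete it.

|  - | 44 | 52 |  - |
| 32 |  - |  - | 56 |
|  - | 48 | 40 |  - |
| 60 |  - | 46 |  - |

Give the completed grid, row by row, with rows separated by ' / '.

54 44 52 30 / 32 50 42 56 / 34 48 40 58 / 60 38 46 36

Column 3 needs 180; the known cells sum to 138, so (2,3) = 42.
Anti-diagonal: 42 + 48 + 60 + ? = 180, so (1,4) = 30.
Row 1 needs 180; the known cells sum to 126, so (1,1) = 54.
From row 2, 180 − (32 + 42 + 56) gives (2,2) = 50.
Using column 1: 54 + 32 + 60 + ? → (3,1) = 180 − 146 = 34.
From column 2, 180 − (44 + 50 + 48) gives (4,2) = 38.
Main diagonal must total 180; the given cells sum to 144, so (4,4) = 36.
Row 3 needs 180; the known cells sum to 122, so (3,4) = 58.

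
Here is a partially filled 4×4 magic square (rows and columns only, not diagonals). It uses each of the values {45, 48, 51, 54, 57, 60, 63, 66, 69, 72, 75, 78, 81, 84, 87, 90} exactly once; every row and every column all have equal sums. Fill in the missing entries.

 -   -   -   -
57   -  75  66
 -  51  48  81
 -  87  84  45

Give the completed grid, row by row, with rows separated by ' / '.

69 60 63 78 / 57 72 75 66 / 90 51 48 81 / 54 87 84 45

The 16 entries sum to 1080, so each line sums to 1080/4 = 270.
The remaining cell in row 2 is (2,2) = 270 − 198 = 72.
Row 3 needs 270; the known cells sum to 180, so (3,1) = 90.
The remaining cell in row 4 is (4,1) = 270 − 216 = 54.
The remaining cell in column 1 is (1,1) = 270 − 201 = 69.
From column 2, 270 − (72 + 51 + 87) gives (1,2) = 60.
Column 3 needs 270; the known cells sum to 207, so (1,3) = 63.
Using column 4: 66 + 81 + 45 + ? → (1,4) = 270 − 192 = 78.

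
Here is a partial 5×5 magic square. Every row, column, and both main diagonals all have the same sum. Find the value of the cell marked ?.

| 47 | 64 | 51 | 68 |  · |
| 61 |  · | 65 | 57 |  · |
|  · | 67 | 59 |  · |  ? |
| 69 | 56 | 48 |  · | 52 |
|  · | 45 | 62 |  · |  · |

63

Column 3 is complete and sums to 285; that is the magic constant.
Row 1 needs 285; the known cells sum to 230, so (1,5) = 55.
Row 4 needs 285; the known cells sum to 225, so (4,4) = 60.
The remaining cell in column 2 is (2,2) = 285 − 232 = 53.
From main diagonal, 285 − (47 + 53 + 59 + 60) gives (5,5) = 66.
Anti-diagonal: 55 + 57 + 59 + 56 + ? = 285, so (5,1) = 58.
From row 2, 285 − (61 + 53 + 65 + 57) gives (2,5) = 49.
From row 5, 285 − (58 + 45 + 62 + 66) gives (5,4) = 54.
Column 1 must total 285; the given cells sum to 235, so (3,1) = 50.
From column 4, 285 − (68 + 57 + 60 + 54) gives (3,4) = 46.
Column 5 must total 285; the given cells sum to 222, so (3,5) = 63.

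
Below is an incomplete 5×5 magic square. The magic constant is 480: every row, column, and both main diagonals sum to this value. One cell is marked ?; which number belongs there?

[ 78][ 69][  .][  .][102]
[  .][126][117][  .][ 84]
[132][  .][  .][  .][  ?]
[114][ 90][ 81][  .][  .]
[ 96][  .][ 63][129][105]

66

Row 5: 96 + 63 + 129 + 105 + ? = 480, so (5,2) = 87.
Using column 1: 78 + 132 + 114 + 96 + ? → (2,1) = 480 − 420 = 60.
From column 2, 480 − (69 + 126 + 90 + 87) gives (3,2) = 108.
Using row 2: 60 + 126 + 117 + 84 + ? → (2,4) = 480 − 387 = 93.
Anti-diagonal must total 480; the given cells sum to 381, so (3,3) = 99.
Using column 3: 117 + 99 + 81 + 63 + ? → (1,3) = 480 − 360 = 120.
From main diagonal, 480 − (78 + 126 + 99 + 105) gives (4,4) = 72.
The remaining cell in row 1 is (1,4) = 480 − 369 = 111.
Using row 4: 114 + 90 + 81 + 72 + ? → (4,5) = 480 − 357 = 123.
Column 4 must total 480; the given cells sum to 405, so (3,4) = 75.
Using column 5: 102 + 84 + 123 + 105 + ? → (3,5) = 480 − 414 = 66.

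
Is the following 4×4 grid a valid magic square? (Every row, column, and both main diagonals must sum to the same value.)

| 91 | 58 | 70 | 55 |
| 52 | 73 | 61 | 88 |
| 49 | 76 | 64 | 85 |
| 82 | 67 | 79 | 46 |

Yes

Row 1: 91 + 58 + 70 + 55 = 274.
Row 2: 52 + 73 + 61 + 88 = 274.
Row 3: 49 + 76 + 64 + 85 = 274.
Row 4: 82 + 67 + 79 + 46 = 274.
Column 1: 91 + 52 + 49 + 82 = 274.
Column 2: 58 + 73 + 76 + 67 = 274.
Column 3: 70 + 61 + 64 + 79 = 274.
Column 4: 55 + 88 + 85 + 46 = 274.
Main diagonal: 91 + 73 + 64 + 46 = 274.
Anti-diagonal: 55 + 61 + 76 + 82 = 274.
All lines sum to 274.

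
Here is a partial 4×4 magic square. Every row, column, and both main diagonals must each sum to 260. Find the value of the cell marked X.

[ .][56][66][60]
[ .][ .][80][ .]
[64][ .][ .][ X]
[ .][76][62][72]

From row 1, 260 − (56 + 66 + 60) gives (1,1) = 78.
Row 4 must total 260; the given cells sum to 210, so (4,1) = 50.
Column 1: 78 + 64 + 50 + ? = 260, so (2,1) = 68.
Using column 3: 66 + 80 + 62 + ? → (3,3) = 260 − 208 = 52.
The remaining cell in main diagonal is (2,2) = 260 − 202 = 58.
Anti-diagonal must total 260; the given cells sum to 190, so (3,2) = 70.
Row 2 must total 260; the given cells sum to 206, so (2,4) = 54.
The remaining cell in row 3 is (3,4) = 260 − 186 = 74.

74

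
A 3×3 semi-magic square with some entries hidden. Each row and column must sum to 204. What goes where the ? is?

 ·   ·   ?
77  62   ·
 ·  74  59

The remaining cell in row 2 is (2,3) = 204 − 139 = 65.
Using row 3: 74 + 59 + ? → (3,1) = 204 − 133 = 71.
The remaining cell in column 1 is (1,1) = 204 − 148 = 56.
Using column 2: 62 + 74 + ? → (1,2) = 204 − 136 = 68.
Column 3: 65 + 59 + ? = 204, so (1,3) = 80.

80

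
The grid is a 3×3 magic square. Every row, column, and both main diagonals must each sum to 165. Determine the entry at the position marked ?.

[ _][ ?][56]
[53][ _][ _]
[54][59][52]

Column 1 must total 165; the given cells sum to 107, so (1,1) = 58.
The remaining cell in column 3 is (2,3) = 165 − 108 = 57.
Using main diagonal: 58 + 52 + ? → (2,2) = 165 − 110 = 55.
From row 1, 165 − (58 + 56) gives (1,2) = 51.

51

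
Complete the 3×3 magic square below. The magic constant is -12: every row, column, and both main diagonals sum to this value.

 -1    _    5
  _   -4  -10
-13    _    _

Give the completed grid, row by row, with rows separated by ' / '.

Row 1 needs -12; the known cells sum to 4, so (1,2) = -16.
The remaining cell in row 2 is (2,1) = -12 − (-14) = 2.
Column 2: -16 + (-4) + ? = -12, so (3,2) = 8.
From column 3, -12 − (5 + (-10)) gives (3,3) = -7.

-1 -16 5 / 2 -4 -10 / -13 8 -7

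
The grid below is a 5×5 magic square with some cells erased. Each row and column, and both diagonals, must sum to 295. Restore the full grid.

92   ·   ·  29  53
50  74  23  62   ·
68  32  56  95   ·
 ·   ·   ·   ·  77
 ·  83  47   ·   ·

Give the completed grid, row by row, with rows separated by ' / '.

92 41 80 29 53 / 50 74 23 62 86 / 68 32 56 95 44 / 26 65 89 38 77 / 59 83 47 71 35

Row 2 must total 295; the given cells sum to 209, so (2,5) = 86.
Row 3: 68 + 32 + 56 + 95 + ? = 295, so (3,5) = 44.
Using column 5: 53 + 86 + 44 + 77 + ? → (5,5) = 295 − 260 = 35.
The remaining cell in main diagonal is (4,4) = 295 − 257 = 38.
Column 4: 29 + 62 + 95 + 38 + ? = 295, so (5,4) = 71.
Row 5: 83 + 47 + 71 + 35 + ? = 295, so (5,1) = 59.
Using column 1: 92 + 50 + 68 + 59 + ? → (4,1) = 295 − 269 = 26.
Anti-diagonal needs 295; the known cells sum to 230, so (4,2) = 65.
Row 4: 26 + 65 + 38 + 77 + ? = 295, so (4,3) = 89.
From column 2, 295 − (74 + 32 + 65 + 83) gives (1,2) = 41.
From column 3, 295 − (23 + 56 + 89 + 47) gives (1,3) = 80.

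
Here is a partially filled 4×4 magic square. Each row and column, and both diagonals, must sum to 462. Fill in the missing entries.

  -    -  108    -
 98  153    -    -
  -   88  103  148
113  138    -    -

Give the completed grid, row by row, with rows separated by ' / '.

From row 3, 462 − (88 + 103 + 148) gives (3,1) = 123.
Column 1 must total 462; the given cells sum to 334, so (1,1) = 128.
The remaining cell in column 2 is (1,2) = 462 − 379 = 83.
Main diagonal needs 462; the known cells sum to 384, so (4,4) = 78.
The remaining cell in row 1 is (1,4) = 462 − 319 = 143.
The remaining cell in row 4 is (4,3) = 462 − 329 = 133.
From column 3, 462 − (108 + 103 + 133) gives (2,3) = 118.
Column 4: 143 + 148 + 78 + ? = 462, so (2,4) = 93.

128 83 108 143 / 98 153 118 93 / 123 88 103 148 / 113 138 133 78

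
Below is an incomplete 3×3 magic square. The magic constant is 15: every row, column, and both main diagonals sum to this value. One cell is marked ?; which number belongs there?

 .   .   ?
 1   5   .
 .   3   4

2

Row 2: 1 + 5 + ? = 15, so (2,3) = 9.
From row 3, 15 − (3 + 4) gives (3,1) = 8.
Column 1 needs 15; the known cells sum to 9, so (1,1) = 6.
Column 2 needs 15; the known cells sum to 8, so (1,2) = 7.
Column 3 needs 15; the known cells sum to 13, so (1,3) = 2.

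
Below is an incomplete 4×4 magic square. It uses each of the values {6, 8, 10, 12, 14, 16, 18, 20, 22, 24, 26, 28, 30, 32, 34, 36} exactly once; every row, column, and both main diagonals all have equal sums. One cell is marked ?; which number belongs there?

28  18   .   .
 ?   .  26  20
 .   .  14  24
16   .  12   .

30

The 16 entries sum to 336, so each line sums to 336/4 = 84.
From column 3, 84 − (26 + 14 + 12) gives (1,3) = 32.
Using row 1: 28 + 18 + 32 + ? → (1,4) = 84 − 78 = 6.
From column 4, 84 − (6 + 20 + 24) gives (4,4) = 34.
Main diagonal must total 84; the given cells sum to 76, so (2,2) = 8.
From anti-diagonal, 84 − (6 + 26 + 16) gives (3,2) = 36.
From row 2, 84 − (8 + 26 + 20) gives (2,1) = 30.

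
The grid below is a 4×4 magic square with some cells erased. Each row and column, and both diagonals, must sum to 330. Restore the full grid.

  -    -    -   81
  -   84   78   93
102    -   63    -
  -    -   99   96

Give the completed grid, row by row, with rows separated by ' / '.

87 72 90 81 / 75 84 78 93 / 102 105 63 60 / 66 69 99 96

From row 2, 330 − (84 + 78 + 93) gives (2,1) = 75.
From column 3, 330 − (78 + 63 + 99) gives (1,3) = 90.
From column 4, 330 − (81 + 93 + 96) gives (3,4) = 60.
Main diagonal: 84 + 63 + 96 + ? = 330, so (1,1) = 87.
Row 1 needs 330; the known cells sum to 258, so (1,2) = 72.
Row 3 must total 330; the given cells sum to 225, so (3,2) = 105.
Using column 1: 87 + 75 + 102 + ? → (4,1) = 330 − 264 = 66.
Using column 2: 72 + 84 + 105 + ? → (4,2) = 330 − 261 = 69.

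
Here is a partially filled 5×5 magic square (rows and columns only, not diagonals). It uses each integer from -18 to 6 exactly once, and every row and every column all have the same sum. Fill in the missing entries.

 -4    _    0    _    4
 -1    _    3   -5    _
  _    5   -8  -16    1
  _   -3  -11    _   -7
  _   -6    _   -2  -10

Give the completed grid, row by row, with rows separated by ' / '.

-4 -17 0 -13 4 / -1 -9 3 -5 -18 / -12 5 -8 -16 1 / -15 -3 -11 6 -7 / 2 -6 -14 -2 -10

The entries are -18 through 6, which sum to -150, so each line sums to -150/5 = -30.
Row 3 needs -30; the known cells sum to -18, so (3,1) = -12.
From column 3, -30 − (0 + 3 + (-8) + (-11)) gives (5,3) = -14.
The remaining cell in column 5 is (2,5) = -30 − (-12) = -18.
The remaining cell in row 2 is (2,2) = -30 − (-21) = -9.
Row 5 must total -30; the given cells sum to -32, so (5,1) = 2.
Column 1 needs -30; the known cells sum to -15, so (4,1) = -15.
Column 2 must total -30; the given cells sum to -13, so (1,2) = -17.
Row 1 needs -30; the known cells sum to -17, so (1,4) = -13.
The remaining cell in row 4 is (4,4) = -30 − (-36) = 6.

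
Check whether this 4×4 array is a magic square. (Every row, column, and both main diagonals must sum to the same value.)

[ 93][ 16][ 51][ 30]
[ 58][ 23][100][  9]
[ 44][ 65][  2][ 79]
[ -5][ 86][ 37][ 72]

Yes

Row 1: 93 + 16 + 51 + 30 = 190.
Row 2: 58 + 23 + 100 + 9 = 190.
Row 3: 44 + 65 + 2 + 79 = 190.
Row 4: -5 + 86 + 37 + 72 = 190.
Column 1: 93 + 58 + 44 + (-5) = 190.
Column 2: 16 + 23 + 65 + 86 = 190.
Column 3: 51 + 100 + 2 + 37 = 190.
Column 4: 30 + 9 + 79 + 72 = 190.
Main diagonal: 93 + 23 + 2 + 72 = 190.
Anti-diagonal: 30 + 100 + 65 + (-5) = 190.
All lines sum to 190.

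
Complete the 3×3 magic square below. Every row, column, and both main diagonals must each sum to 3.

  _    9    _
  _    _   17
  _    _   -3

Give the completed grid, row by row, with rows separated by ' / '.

From column 3, 3 − (17 + (-3)) gives (1,3) = -11.
The remaining cell in row 1 is (1,1) = 3 − (-2) = 5.
Main diagonal must total 3; the given cells sum to 2, so (2,2) = 1.
Using anti-diagonal: -11 + 1 + ? → (3,1) = 3 − (-10) = 13.
Row 2 needs 3; the known cells sum to 18, so (2,1) = -15.
Row 3 must total 3; the given cells sum to 10, so (3,2) = -7.

5 9 -11 / -15 1 17 / 13 -7 -3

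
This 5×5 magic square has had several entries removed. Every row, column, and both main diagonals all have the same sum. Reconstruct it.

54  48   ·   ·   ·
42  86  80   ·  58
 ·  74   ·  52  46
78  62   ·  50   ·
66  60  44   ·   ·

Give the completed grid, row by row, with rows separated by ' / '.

Column 2 is already complete: 48 + 86 + 74 + 62 + 60 = 330, so that is the magic constant.
Using row 2: 42 + 86 + 80 + 58 + ? → (2,4) = 330 − 266 = 64.
Column 1 needs 330; the known cells sum to 240, so (3,1) = 90.
Row 3: 90 + 74 + 52 + 46 + ? = 330, so (3,3) = 68.
Main diagonal: 54 + 86 + 68 + 50 + ? = 330, so (5,5) = 72.
The remaining cell in anti-diagonal is (1,5) = 330 − 260 = 70.
Using row 5: 66 + 60 + 44 + 72 + ? → (5,4) = 330 − 242 = 88.
Column 4 must total 330; the given cells sum to 254, so (1,4) = 76.
Using column 5: 70 + 58 + 46 + 72 + ? → (4,5) = 330 − 246 = 84.
The remaining cell in row 1 is (1,3) = 330 − 248 = 82.
The remaining cell in row 4 is (4,3) = 330 − 274 = 56.

54 48 82 76 70 / 42 86 80 64 58 / 90 74 68 52 46 / 78 62 56 50 84 / 66 60 44 88 72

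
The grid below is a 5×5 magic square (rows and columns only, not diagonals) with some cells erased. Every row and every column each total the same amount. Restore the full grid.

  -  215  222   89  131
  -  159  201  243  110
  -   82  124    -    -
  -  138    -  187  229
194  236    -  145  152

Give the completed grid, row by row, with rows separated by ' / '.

Column 2 is already complete: 215 + 159 + 82 + 138 + 236 = 830, so that is the magic constant.
Row 1: 215 + 222 + 89 + 131 + ? = 830, so (1,1) = 173.
Row 2 must total 830; the given cells sum to 713, so (2,1) = 117.
Using row 5: 194 + 236 + 145 + 152 + ? → (5,3) = 830 − 727 = 103.
Column 3 needs 830; the known cells sum to 650, so (4,3) = 180.
Column 4 needs 830; the known cells sum to 664, so (3,4) = 166.
Column 5 needs 830; the known cells sum to 622, so (3,5) = 208.
Using row 3: 82 + 124 + 166 + 208 + ? → (3,1) = 830 − 580 = 250.
The remaining cell in row 4 is (4,1) = 830 − 734 = 96.

173 215 222 89 131 / 117 159 201 243 110 / 250 82 124 166 208 / 96 138 180 187 229 / 194 236 103 145 152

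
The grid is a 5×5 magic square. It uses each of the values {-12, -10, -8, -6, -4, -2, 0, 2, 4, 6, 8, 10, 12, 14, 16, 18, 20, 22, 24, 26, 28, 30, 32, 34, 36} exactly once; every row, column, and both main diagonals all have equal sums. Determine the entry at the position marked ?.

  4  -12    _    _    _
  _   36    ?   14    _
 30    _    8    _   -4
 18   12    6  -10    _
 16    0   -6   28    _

20

The 25 entries sum to 300, so each line sums to 300/5 = 60.
Row 4 must total 60; the given cells sum to 26, so (4,5) = 34.
Row 5: 16 + 0 + (-6) + 28 + ? = 60, so (5,5) = 22.
The remaining cell in column 1 is (2,1) = 60 − 68 = -8.
Using column 2: -12 + 36 + 12 + 0 + ? → (3,2) = 60 − 36 = 24.
Anti-diagonal needs 60; the known cells sum to 50, so (1,5) = 10.
Row 3 must total 60; the given cells sum to 58, so (3,4) = 2.
Column 4 needs 60; the known cells sum to 34, so (1,4) = 26.
Using column 5: 10 + (-4) + 34 + 22 + ? → (2,5) = 60 − 62 = -2.
From row 1, 60 − (4 + (-12) + 26 + 10) gives (1,3) = 32.
Row 2 must total 60; the given cells sum to 40, so (2,3) = 20.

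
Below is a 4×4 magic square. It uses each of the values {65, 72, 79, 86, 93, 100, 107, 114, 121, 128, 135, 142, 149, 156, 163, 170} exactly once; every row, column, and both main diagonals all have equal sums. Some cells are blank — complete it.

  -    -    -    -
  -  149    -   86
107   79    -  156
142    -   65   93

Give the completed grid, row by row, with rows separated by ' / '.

100 72 163 135 / 121 149 114 86 / 107 79 128 156 / 142 170 65 93

The 16 entries sum to 1880, so each line sums to 1880/4 = 470.
Row 3: 107 + 79 + 156 + ? = 470, so (3,3) = 128.
Row 4: 142 + 65 + 93 + ? = 470, so (4,2) = 170.
Column 2 needs 470; the known cells sum to 398, so (1,2) = 72.
The remaining cell in column 4 is (1,4) = 470 − 335 = 135.
Main diagonal must total 470; the given cells sum to 370, so (1,1) = 100.
The remaining cell in anti-diagonal is (2,3) = 470 − 356 = 114.
Row 1 must total 470; the given cells sum to 307, so (1,3) = 163.
Row 2 needs 470; the known cells sum to 349, so (2,1) = 121.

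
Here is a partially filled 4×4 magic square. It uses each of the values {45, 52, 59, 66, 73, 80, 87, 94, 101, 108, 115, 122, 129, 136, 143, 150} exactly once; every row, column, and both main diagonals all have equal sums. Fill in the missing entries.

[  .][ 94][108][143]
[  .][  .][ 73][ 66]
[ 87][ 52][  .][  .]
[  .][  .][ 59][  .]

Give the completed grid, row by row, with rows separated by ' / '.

The 16 entries sum to 1560, so each line sums to 1560/4 = 390.
The remaining cell in row 1 is (1,1) = 390 − 345 = 45.
The remaining cell in column 3 is (3,3) = 390 − 240 = 150.
Anti-diagonal must total 390; the given cells sum to 268, so (4,1) = 122.
The remaining cell in row 3 is (3,4) = 390 − 289 = 101.
The remaining cell in column 1 is (2,1) = 390 − 254 = 136.
Column 4 needs 390; the known cells sum to 310, so (4,4) = 80.
Using main diagonal: 45 + 150 + 80 + ? → (2,2) = 390 − 275 = 115.
Row 4 needs 390; the known cells sum to 261, so (4,2) = 129.

45 94 108 143 / 136 115 73 66 / 87 52 150 101 / 122 129 59 80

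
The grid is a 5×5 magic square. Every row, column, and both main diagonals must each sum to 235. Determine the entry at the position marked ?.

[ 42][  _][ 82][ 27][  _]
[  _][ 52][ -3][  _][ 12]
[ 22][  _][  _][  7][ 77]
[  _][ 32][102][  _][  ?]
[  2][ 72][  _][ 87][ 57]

Row 5: 2 + 72 + 87 + 57 + ? = 235, so (5,3) = 17.
Using column 3: 82 + (-3) + 102 + 17 + ? → (3,3) = 235 − 198 = 37.
Using main diagonal: 42 + 52 + 37 + 57 + ? → (4,4) = 235 − 188 = 47.
Row 3 needs 235; the known cells sum to 143, so (3,2) = 92.
Column 2: 52 + 92 + 32 + 72 + ? = 235, so (1,2) = -13.
Using column 4: 27 + 7 + 47 + 87 + ? → (2,4) = 235 − 168 = 67.
Anti-diagonal: 67 + 37 + 32 + 2 + ? = 235, so (1,5) = 97.
Row 2 needs 235; the known cells sum to 128, so (2,1) = 107.
Column 1 must total 235; the given cells sum to 173, so (4,1) = 62.
Column 5 needs 235; the known cells sum to 243, so (4,5) = -8.

-8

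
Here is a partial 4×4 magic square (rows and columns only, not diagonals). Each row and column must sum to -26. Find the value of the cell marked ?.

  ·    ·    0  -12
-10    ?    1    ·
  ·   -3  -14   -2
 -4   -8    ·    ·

Row 3 needs -26; the known cells sum to -19, so (3,1) = -7.
The remaining cell in column 1 is (1,1) = -26 − (-21) = -5.
The remaining cell in column 3 is (4,3) = -26 − (-13) = -13.
Row 1 must total -26; the given cells sum to -17, so (1,2) = -9.
Using row 4: -4 + (-8) + (-13) + ? → (4,4) = -26 − (-25) = -1.
Column 2 needs -26; the known cells sum to -20, so (2,2) = -6.

-6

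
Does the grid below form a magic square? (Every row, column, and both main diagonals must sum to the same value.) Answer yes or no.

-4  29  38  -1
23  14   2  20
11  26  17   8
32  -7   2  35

No — row 2 sums to 59 but row 3 sums to 62.

Row 1: -4 + 29 + 38 + (-1) = 62.
Row 2: 23 + 14 + 2 + 20 = 59.
Row 3: 11 + 26 + 17 + 8 = 62.
Row 4: 32 + (-7) + 2 + 35 = 62.
Column 1: -4 + 23 + 11 + 32 = 62.
Column 2: 29 + 14 + 26 + (-7) = 62.
Column 3: 38 + 2 + 17 + 2 = 59.
Column 4: -1 + 20 + 8 + 35 = 62.
Main diagonal: -4 + 14 + 17 + 35 = 62.
Anti-diagonal: -1 + 2 + 26 + 32 = 59.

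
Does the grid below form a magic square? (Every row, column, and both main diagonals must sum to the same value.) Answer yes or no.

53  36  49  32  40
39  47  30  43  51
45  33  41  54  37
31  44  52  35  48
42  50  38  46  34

Row 1: 53 + 36 + 49 + 32 + 40 = 210.
Row 2: 39 + 47 + 30 + 43 + 51 = 210.
Row 3: 45 + 33 + 41 + 54 + 37 = 210.
Row 4: 31 + 44 + 52 + 35 + 48 = 210.
Row 5: 42 + 50 + 38 + 46 + 34 = 210.
Column 1: 53 + 39 + 45 + 31 + 42 = 210.
Column 2: 36 + 47 + 33 + 44 + 50 = 210.
Column 3: 49 + 30 + 41 + 52 + 38 = 210.
Column 4: 32 + 43 + 54 + 35 + 46 = 210.
Column 5: 40 + 51 + 37 + 48 + 34 = 210.
Main diagonal: 53 + 47 + 41 + 35 + 34 = 210.
Anti-diagonal: 40 + 43 + 41 + 44 + 42 = 210.
All lines sum to 210.

Yes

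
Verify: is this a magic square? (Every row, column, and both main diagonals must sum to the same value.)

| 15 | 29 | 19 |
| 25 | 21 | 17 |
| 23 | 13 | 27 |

Row 1: 15 + 29 + 19 = 63.
Row 2: 25 + 21 + 17 = 63.
Row 3: 23 + 13 + 27 = 63.
Column 1: 15 + 25 + 23 = 63.
Column 2: 29 + 21 + 13 = 63.
Column 3: 19 + 17 + 27 = 63.
Main diagonal: 15 + 21 + 27 = 63.
Anti-diagonal: 19 + 21 + 23 = 63.
All lines sum to 63.

Yes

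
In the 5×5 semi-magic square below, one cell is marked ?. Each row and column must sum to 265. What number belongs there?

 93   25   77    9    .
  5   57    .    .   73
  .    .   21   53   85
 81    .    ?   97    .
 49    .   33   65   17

Row 1 needs 265; the known cells sum to 204, so (1,5) = 61.
Using row 5: 49 + 33 + 65 + 17 + ? → (5,2) = 265 − 164 = 101.
Column 1 needs 265; the known cells sum to 228, so (3,1) = 37.
The remaining cell in column 4 is (2,4) = 265 − 224 = 41.
Column 5 needs 265; the known cells sum to 236, so (4,5) = 29.
Row 2 must total 265; the given cells sum to 176, so (2,3) = 89.
Row 3 needs 265; the known cells sum to 196, so (3,2) = 69.
Using column 2: 25 + 57 + 69 + 101 + ? → (4,2) = 265 − 252 = 13.
Column 3: 77 + 89 + 21 + 33 + ? = 265, so (4,3) = 45.

45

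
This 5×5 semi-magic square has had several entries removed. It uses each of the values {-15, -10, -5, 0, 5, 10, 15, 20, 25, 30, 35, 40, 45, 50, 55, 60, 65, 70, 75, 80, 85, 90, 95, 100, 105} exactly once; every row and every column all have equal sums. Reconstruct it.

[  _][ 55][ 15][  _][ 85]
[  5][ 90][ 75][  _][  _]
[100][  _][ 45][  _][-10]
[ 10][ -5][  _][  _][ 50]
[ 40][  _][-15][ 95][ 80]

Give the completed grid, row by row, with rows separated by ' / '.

70 55 15 0 85 / 5 90 75 35 20 / 100 60 45 30 -10 / 10 -5 105 65 50 / 40 25 -15 95 80

The 25 entries sum to 1125, so each line sums to 1125/5 = 225.
Row 5 must total 225; the given cells sum to 200, so (5,2) = 25.
From column 1, 225 − (5 + 100 + 10 + 40) gives (1,1) = 70.
Using column 2: 55 + 90 + (-5) + 25 + ? → (3,2) = 225 − 165 = 60.
From column 3, 225 − (15 + 75 + 45 + (-15)) gives (4,3) = 105.
Column 5 must total 225; the given cells sum to 205, so (2,5) = 20.
From row 1, 225 − (70 + 55 + 15 + 85) gives (1,4) = 0.
Using row 2: 5 + 90 + 75 + 20 + ? → (2,4) = 225 − 190 = 35.
Row 3 needs 225; the known cells sum to 195, so (3,4) = 30.
Using row 4: 10 + (-5) + 105 + 50 + ? → (4,4) = 225 − 160 = 65.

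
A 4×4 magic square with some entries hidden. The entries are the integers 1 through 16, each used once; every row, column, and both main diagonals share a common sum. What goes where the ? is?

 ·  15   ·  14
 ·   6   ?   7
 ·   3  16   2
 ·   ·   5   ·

The entries are 1 through 16, which sum to 136, so each line sums to 136/4 = 34.
Row 3: 3 + 16 + 2 + ? = 34, so (3,1) = 13.
From column 2, 34 − (15 + 6 + 3) gives (4,2) = 10.
From column 4, 34 − (14 + 7 + 2) gives (4,4) = 11.
Main diagonal must total 34; the given cells sum to 33, so (1,1) = 1.
The remaining cell in row 1 is (1,3) = 34 − 30 = 4.
From row 4, 34 − (10 + 5 + 11) gives (4,1) = 8.
Column 1 needs 34; the known cells sum to 22, so (2,1) = 12.
The remaining cell in column 3 is (2,3) = 34 − 25 = 9.

9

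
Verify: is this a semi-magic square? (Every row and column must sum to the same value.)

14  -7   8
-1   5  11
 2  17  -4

Row 1: 14 + (-7) + 8 = 15.
Row 2: -1 + 5 + 11 = 15.
Row 3: 2 + 17 + (-4) = 15.
Column 1: 14 + (-1) + 2 = 15.
Column 2: -7 + 5 + 17 = 15.
Column 3: 8 + 11 + (-4) = 15.
All lines sum to 15.

Yes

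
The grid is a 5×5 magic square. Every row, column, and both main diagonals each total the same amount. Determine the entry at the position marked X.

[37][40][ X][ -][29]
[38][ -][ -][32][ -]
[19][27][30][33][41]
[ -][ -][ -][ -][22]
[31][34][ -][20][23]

Row 3 is complete and sums to 150; that is the magic constant.
From row 5, 150 − (31 + 34 + 20 + 23) gives (5,3) = 42.
Column 1: 37 + 38 + 19 + 31 + ? = 150, so (4,1) = 25.
Column 5 must total 150; the given cells sum to 115, so (2,5) = 35.
Using anti-diagonal: 29 + 32 + 30 + 31 + ? → (4,2) = 150 − 122 = 28.
Column 2 must total 150; the given cells sum to 129, so (2,2) = 21.
Main diagonal needs 150; the known cells sum to 111, so (4,4) = 39.
The remaining cell in row 2 is (2,3) = 150 − 126 = 24.
The remaining cell in row 4 is (4,3) = 150 − 114 = 36.
Column 3: 24 + 30 + 36 + 42 + ? = 150, so (1,3) = 18.

18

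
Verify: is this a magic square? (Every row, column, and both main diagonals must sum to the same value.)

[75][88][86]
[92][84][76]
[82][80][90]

Row 1: 75 + 88 + 86 = 249.
Row 2: 92 + 84 + 76 = 252.
Row 3: 82 + 80 + 90 = 252.
Column 1: 75 + 92 + 82 = 249.
Column 2: 88 + 84 + 80 = 252.
Column 3: 86 + 76 + 90 = 252.
Main diagonal: 75 + 84 + 90 = 249.
Anti-diagonal: 86 + 84 + 82 = 252.

No — column 3 sums to 252 but column 1 sums to 249.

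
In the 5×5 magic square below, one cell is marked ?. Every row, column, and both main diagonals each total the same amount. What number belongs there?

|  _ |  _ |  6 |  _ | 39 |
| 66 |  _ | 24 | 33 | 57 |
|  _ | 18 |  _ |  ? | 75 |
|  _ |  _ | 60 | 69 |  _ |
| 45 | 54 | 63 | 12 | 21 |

Row 5 is complete and sums to 195; that is the magic constant.
Row 2 needs 195; the known cells sum to 180, so (2,2) = 15.
Column 3: 6 + 24 + 60 + 63 + ? = 195, so (3,3) = 42.
Column 5 must total 195; the given cells sum to 192, so (4,5) = 3.
Main diagonal needs 195; the known cells sum to 147, so (1,1) = 48.
The remaining cell in anti-diagonal is (4,2) = 195 − 159 = 36.
Row 4: 36 + 60 + 69 + 3 + ? = 195, so (4,1) = 27.
Column 1 must total 195; the given cells sum to 186, so (3,1) = 9.
Column 2 needs 195; the known cells sum to 123, so (1,2) = 72.
Using row 1: 48 + 72 + 6 + 39 + ? → (1,4) = 195 − 165 = 30.
Row 3: 9 + 18 + 42 + 75 + ? = 195, so (3,4) = 51.

51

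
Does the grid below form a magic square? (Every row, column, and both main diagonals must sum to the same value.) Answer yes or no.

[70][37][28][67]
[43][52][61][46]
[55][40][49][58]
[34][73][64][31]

Yes

Row 1: 70 + 37 + 28 + 67 = 202.
Row 2: 43 + 52 + 61 + 46 = 202.
Row 3: 55 + 40 + 49 + 58 = 202.
Row 4: 34 + 73 + 64 + 31 = 202.
Column 1: 70 + 43 + 55 + 34 = 202.
Column 2: 37 + 52 + 40 + 73 = 202.
Column 3: 28 + 61 + 49 + 64 = 202.
Column 4: 67 + 46 + 58 + 31 = 202.
Main diagonal: 70 + 52 + 49 + 31 = 202.
Anti-diagonal: 67 + 61 + 40 + 34 = 202.
All lines sum to 202.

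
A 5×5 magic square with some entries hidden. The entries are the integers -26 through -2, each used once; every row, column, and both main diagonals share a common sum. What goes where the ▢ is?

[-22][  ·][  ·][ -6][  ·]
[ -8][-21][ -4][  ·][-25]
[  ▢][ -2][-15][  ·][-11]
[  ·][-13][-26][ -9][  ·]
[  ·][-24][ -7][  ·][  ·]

The entries are -26 through -2, which sum to -350, so each line sums to -350/5 = -70.
Row 2 must total -70; the given cells sum to -58, so (2,4) = -12.
The remaining cell in column 2 is (1,2) = -70 − (-60) = -10.
Column 3: -4 + (-15) + (-26) + (-7) + ? = -70, so (1,3) = -18.
The remaining cell in main diagonal is (5,5) = -70 − (-67) = -3.
From row 1, -70 − (-22 + (-10) + (-18) + (-6)) gives (1,5) = -14.
Column 5 must total -70; the given cells sum to -53, so (4,5) = -17.
Anti-diagonal: -14 + (-12) + (-15) + (-13) + ? = -70, so (5,1) = -16.
Row 4 must total -70; the given cells sum to -65, so (4,1) = -5.
From row 5, -70 − (-16 + (-24) + (-7) + (-3)) gives (5,4) = -20.
Column 1: -22 + (-8) + (-5) + (-16) + ? = -70, so (3,1) = -19.

-19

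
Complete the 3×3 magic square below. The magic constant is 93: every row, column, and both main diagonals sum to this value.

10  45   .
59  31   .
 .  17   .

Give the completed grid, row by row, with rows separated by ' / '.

10 45 38 / 59 31 3 / 24 17 52

The remaining cell in row 1 is (1,3) = 93 − 55 = 38.
The remaining cell in row 2 is (2,3) = 93 − 90 = 3.
Column 1 needs 93; the known cells sum to 69, so (3,1) = 24.
Column 3 must total 93; the given cells sum to 41, so (3,3) = 52.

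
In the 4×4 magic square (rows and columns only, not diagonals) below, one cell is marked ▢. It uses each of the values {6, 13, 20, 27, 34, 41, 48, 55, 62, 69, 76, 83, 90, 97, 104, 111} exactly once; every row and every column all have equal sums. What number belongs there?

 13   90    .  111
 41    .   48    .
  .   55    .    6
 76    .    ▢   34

The 16 entries sum to 936, so each line sums to 936/4 = 234.
From row 1, 234 − (13 + 90 + 111) gives (1,3) = 20.
From column 1, 234 − (13 + 41 + 76) gives (3,1) = 104.
Column 4: 111 + 6 + 34 + ? = 234, so (2,4) = 83.
Row 2: 41 + 48 + 83 + ? = 234, so (2,2) = 62.
The remaining cell in row 3 is (3,3) = 234 − 165 = 69.
The remaining cell in column 2 is (4,2) = 234 − 207 = 27.
Column 3 needs 234; the known cells sum to 137, so (4,3) = 97.

97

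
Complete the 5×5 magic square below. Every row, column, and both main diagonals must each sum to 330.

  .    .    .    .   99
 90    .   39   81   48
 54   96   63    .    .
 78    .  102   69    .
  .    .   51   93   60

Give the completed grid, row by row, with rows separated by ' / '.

66 33 75 57 99 / 90 72 39 81 48 / 54 96 63 30 87 / 78 45 102 69 36 / 42 84 51 93 60

The remaining cell in row 2 is (2,2) = 330 − 258 = 72.
From column 3, 330 − (39 + 63 + 102 + 51) gives (1,3) = 75.
The remaining cell in main diagonal is (1,1) = 330 − 264 = 66.
The remaining cell in column 1 is (5,1) = 330 − 288 = 42.
Using anti-diagonal: 99 + 81 + 63 + 42 + ? → (4,2) = 330 − 285 = 45.
Row 4: 78 + 45 + 102 + 69 + ? = 330, so (4,5) = 36.
Using row 5: 42 + 51 + 93 + 60 + ? → (5,2) = 330 − 246 = 84.
Column 2 needs 330; the known cells sum to 297, so (1,2) = 33.
Column 5 needs 330; the known cells sum to 243, so (3,5) = 87.
The remaining cell in row 1 is (1,4) = 330 − 273 = 57.
From row 3, 330 − (54 + 96 + 63 + 87) gives (3,4) = 30.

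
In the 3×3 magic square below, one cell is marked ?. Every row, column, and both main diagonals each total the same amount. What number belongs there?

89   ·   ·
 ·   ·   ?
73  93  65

85

Row 3 is complete and sums to 231; that is the magic constant.
The remaining cell in column 1 is (2,1) = 231 − 162 = 69.
The remaining cell in main diagonal is (2,2) = 231 − 154 = 77.
Anti-diagonal: 77 + 73 + ? = 231, so (1,3) = 81.
Using row 1: 89 + 81 + ? → (1,2) = 231 − 170 = 61.
Row 2 must total 231; the given cells sum to 146, so (2,3) = 85.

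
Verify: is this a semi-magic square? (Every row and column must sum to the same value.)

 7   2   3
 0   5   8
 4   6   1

No — column 3 sums to 12 but column 1 sums to 11.

Row 1: 7 + 2 + 3 = 12.
Row 2: 0 + 5 + 8 = 13.
Row 3: 4 + 6 + 1 = 11.
Column 1: 7 + 0 + 4 = 11.
Column 2: 2 + 5 + 6 = 13.
Column 3: 3 + 8 + 1 = 12.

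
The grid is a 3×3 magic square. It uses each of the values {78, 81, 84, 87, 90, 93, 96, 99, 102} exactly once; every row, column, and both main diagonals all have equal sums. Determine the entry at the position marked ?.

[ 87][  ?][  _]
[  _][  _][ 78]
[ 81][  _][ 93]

The 9 entries sum to 810, so each line sums to 810/3 = 270.
Row 3 must total 270; the given cells sum to 174, so (3,2) = 96.
Column 1 must total 270; the given cells sum to 168, so (2,1) = 102.
The remaining cell in column 3 is (1,3) = 270 − 171 = 99.
The remaining cell in main diagonal is (2,2) = 270 − 180 = 90.
From row 1, 270 − (87 + 99) gives (1,2) = 84.

84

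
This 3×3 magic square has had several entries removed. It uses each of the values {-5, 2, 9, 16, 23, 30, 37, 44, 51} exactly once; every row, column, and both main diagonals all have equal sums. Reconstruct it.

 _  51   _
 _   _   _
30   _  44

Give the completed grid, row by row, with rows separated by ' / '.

The 9 entries sum to 207, so each line sums to 207/3 = 69.
Row 3: 30 + 44 + ? = 69, so (3,2) = -5.
Using column 2: 51 + (-5) + ? → (2,2) = 69 − 46 = 23.
Main diagonal must total 69; the given cells sum to 67, so (1,1) = 2.
Anti-diagonal needs 69; the known cells sum to 53, so (1,3) = 16.
Using column 1: 2 + 30 + ? → (2,1) = 69 − 32 = 37.
Column 3: 16 + 44 + ? = 69, so (2,3) = 9.

2 51 16 / 37 23 9 / 30 -5 44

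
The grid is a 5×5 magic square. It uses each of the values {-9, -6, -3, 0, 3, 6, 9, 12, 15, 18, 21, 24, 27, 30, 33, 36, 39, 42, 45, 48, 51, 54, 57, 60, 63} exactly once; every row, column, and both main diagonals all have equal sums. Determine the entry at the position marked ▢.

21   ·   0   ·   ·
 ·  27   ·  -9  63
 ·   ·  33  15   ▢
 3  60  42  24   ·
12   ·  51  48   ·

-3

The 25 entries sum to 675, so each line sums to 675/5 = 135.
Row 4 must total 135; the given cells sum to 129, so (4,5) = 6.
Column 3 must total 135; the given cells sum to 126, so (2,3) = 9.
From column 4, 135 − (-9 + 15 + 24 + 48) gives (1,4) = 57.
Main diagonal needs 135; the known cells sum to 105, so (5,5) = 30.
Anti-diagonal must total 135; the given cells sum to 96, so (1,5) = 39.
Row 1 must total 135; the given cells sum to 117, so (1,2) = 18.
The remaining cell in row 2 is (2,1) = 135 − 90 = 45.
The remaining cell in row 5 is (5,2) = 135 − 141 = -6.
Column 1 needs 135; the known cells sum to 81, so (3,1) = 54.
Column 2 must total 135; the given cells sum to 99, so (3,2) = 36.
Column 5: 39 + 63 + 6 + 30 + ? = 135, so (3,5) = -3.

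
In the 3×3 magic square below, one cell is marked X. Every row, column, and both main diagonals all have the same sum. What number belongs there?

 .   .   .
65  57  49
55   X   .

Row 2 is complete and sums to 171; that is the magic constant.
Column 1 must total 171; the given cells sum to 120, so (1,1) = 51.
From main diagonal, 171 − (51 + 57) gives (3,3) = 63.
Using anti-diagonal: 57 + 55 + ? → (1,3) = 171 − 112 = 59.
Row 1 must total 171; the given cells sum to 110, so (1,2) = 61.
Row 3 must total 171; the given cells sum to 118, so (3,2) = 53.

53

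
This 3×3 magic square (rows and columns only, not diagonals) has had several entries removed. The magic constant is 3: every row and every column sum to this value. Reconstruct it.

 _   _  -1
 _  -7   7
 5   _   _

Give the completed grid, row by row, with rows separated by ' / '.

-5 9 -1 / 3 -7 7 / 5 1 -3

Row 2 must total 3; the given cells sum to 0, so (2,1) = 3.
Using column 1: 3 + 5 + ? → (1,1) = 3 − 8 = -5.
Column 3 must total 3; the given cells sum to 6, so (3,3) = -3.
Row 1 needs 3; the known cells sum to -6, so (1,2) = 9.
Row 3 must total 3; the given cells sum to 2, so (3,2) = 1.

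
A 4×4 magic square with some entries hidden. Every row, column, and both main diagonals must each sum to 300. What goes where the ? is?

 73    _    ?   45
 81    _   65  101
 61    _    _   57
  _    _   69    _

Row 2 needs 300; the known cells sum to 247, so (2,2) = 53.
Using column 1: 73 + 81 + 61 + ? → (4,1) = 300 − 215 = 85.
The remaining cell in column 4 is (4,4) = 300 − 203 = 97.
Main diagonal needs 300; the known cells sum to 223, so (3,3) = 77.
Anti-diagonal: 45 + 65 + 85 + ? = 300, so (3,2) = 105.
Row 4: 85 + 69 + 97 + ? = 300, so (4,2) = 49.
Column 2 must total 300; the given cells sum to 207, so (1,2) = 93.
Column 3 must total 300; the given cells sum to 211, so (1,3) = 89.

89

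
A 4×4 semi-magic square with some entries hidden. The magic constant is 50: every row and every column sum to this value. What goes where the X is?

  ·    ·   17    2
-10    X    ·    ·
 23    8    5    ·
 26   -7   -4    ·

29

Row 3 needs 50; the known cells sum to 36, so (3,4) = 14.
Row 4: 26 + (-7) + (-4) + ? = 50, so (4,4) = 35.
Using column 1: -10 + 23 + 26 + ? → (1,1) = 50 − 39 = 11.
From column 3, 50 − (17 + 5 + (-4)) gives (2,3) = 32.
Column 4 must total 50; the given cells sum to 51, so (2,4) = -1.
Row 1: 11 + 17 + 2 + ? = 50, so (1,2) = 20.
From row 2, 50 − (-10 + 32 + (-1)) gives (2,2) = 29.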